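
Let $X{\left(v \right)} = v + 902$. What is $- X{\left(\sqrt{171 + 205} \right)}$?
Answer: $-902 - 2 \sqrt{94} \approx -921.39$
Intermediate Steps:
$X{\left(v \right)} = 902 + v$
$- X{\left(\sqrt{171 + 205} \right)} = - (902 + \sqrt{171 + 205}) = - (902 + \sqrt{376}) = - (902 + 2 \sqrt{94}) = -902 - 2 \sqrt{94}$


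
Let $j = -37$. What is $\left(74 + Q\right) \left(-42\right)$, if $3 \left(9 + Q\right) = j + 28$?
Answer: $-2604$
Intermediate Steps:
$Q = -12$ ($Q = -9 + \frac{-37 + 28}{3} = -9 + \frac{1}{3} \left(-9\right) = -9 - 3 = -12$)
$\left(74 + Q\right) \left(-42\right) = \left(74 - 12\right) \left(-42\right) = 62 \left(-42\right) = -2604$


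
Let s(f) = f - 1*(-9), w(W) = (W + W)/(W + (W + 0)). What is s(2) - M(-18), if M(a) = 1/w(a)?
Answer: 10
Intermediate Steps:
w(W) = 1 (w(W) = (2*W)/(W + W) = (2*W)/((2*W)) = (2*W)*(1/(2*W)) = 1)
M(a) = 1 (M(a) = 1/1 = 1)
s(f) = 9 + f (s(f) = f + 9 = 9 + f)
s(2) - M(-18) = (9 + 2) - 1*1 = 11 - 1 = 10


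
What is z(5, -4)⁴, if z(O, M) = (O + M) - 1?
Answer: 0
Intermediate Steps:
z(O, M) = -1 + M + O (z(O, M) = (M + O) - 1 = -1 + M + O)
z(5, -4)⁴ = (-1 - 4 + 5)⁴ = 0⁴ = 0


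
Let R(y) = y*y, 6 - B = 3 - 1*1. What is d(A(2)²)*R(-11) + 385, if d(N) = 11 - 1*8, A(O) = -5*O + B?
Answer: 748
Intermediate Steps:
B = 4 (B = 6 - (3 - 1*1) = 6 - (3 - 1) = 6 - 1*2 = 6 - 2 = 4)
A(O) = 4 - 5*O (A(O) = -5*O + 4 = 4 - 5*O)
d(N) = 3 (d(N) = 11 - 8 = 3)
R(y) = y²
d(A(2)²)*R(-11) + 385 = 3*(-11)² + 385 = 3*121 + 385 = 363 + 385 = 748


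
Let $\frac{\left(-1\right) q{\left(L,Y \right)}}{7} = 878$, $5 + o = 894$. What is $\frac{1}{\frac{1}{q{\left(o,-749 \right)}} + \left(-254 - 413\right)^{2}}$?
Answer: $\frac{6146}{2734287793} \approx 2.2478 \cdot 10^{-6}$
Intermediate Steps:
$o = 889$ ($o = -5 + 894 = 889$)
$q{\left(L,Y \right)} = -6146$ ($q{\left(L,Y \right)} = \left(-7\right) 878 = -6146$)
$\frac{1}{\frac{1}{q{\left(o,-749 \right)}} + \left(-254 - 413\right)^{2}} = \frac{1}{\frac{1}{-6146} + \left(-254 - 413\right)^{2}} = \frac{1}{- \frac{1}{6146} + \left(-667\right)^{2}} = \frac{1}{- \frac{1}{6146} + 444889} = \frac{1}{\frac{2734287793}{6146}} = \frac{6146}{2734287793}$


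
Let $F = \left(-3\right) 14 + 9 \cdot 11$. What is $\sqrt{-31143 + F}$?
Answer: $3 i \sqrt{3454} \approx 176.31 i$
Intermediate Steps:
$F = 57$ ($F = -42 + 99 = 57$)
$\sqrt{-31143 + F} = \sqrt{-31143 + 57} = \sqrt{-31086} = 3 i \sqrt{3454}$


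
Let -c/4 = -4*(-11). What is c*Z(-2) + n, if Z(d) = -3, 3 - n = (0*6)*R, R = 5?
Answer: 531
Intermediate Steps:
n = 3 (n = 3 - 0*6*5 = 3 - 0*5 = 3 - 1*0 = 3 + 0 = 3)
c = -176 (c = -(-16)*(-11) = -4*44 = -176)
c*Z(-2) + n = -176*(-3) + 3 = 528 + 3 = 531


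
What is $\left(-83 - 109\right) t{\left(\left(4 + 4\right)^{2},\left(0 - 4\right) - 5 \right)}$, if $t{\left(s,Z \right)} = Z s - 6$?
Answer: $111744$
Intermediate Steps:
$t{\left(s,Z \right)} = -6 + Z s$
$\left(-83 - 109\right) t{\left(\left(4 + 4\right)^{2},\left(0 - 4\right) - 5 \right)} = \left(-83 - 109\right) \left(-6 + \left(\left(0 - 4\right) - 5\right) \left(4 + 4\right)^{2}\right) = - 192 \left(-6 + \left(-4 - 5\right) 8^{2}\right) = - 192 \left(-6 - 576\right) = \left(-192\right) \left(-582\right) = 111744$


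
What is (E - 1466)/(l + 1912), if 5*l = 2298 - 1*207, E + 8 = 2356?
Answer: 4410/11651 ≈ 0.37851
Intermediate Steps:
E = 2348 (E = -8 + 2356 = 2348)
l = 2091/5 (l = (2298 - 1*207)/5 = (2298 - 207)/5 = (⅕)*2091 = 2091/5 ≈ 418.20)
(E - 1466)/(l + 1912) = (2348 - 1466)/(2091/5 + 1912) = 882/(11651/5) = 882*(5/11651) = 4410/11651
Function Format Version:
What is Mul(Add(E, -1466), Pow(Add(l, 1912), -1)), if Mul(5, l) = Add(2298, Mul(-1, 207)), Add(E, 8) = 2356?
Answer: Rational(4410, 11651) ≈ 0.37851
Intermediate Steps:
E = 2348 (E = Add(-8, 2356) = 2348)
l = Rational(2091, 5) (l = Mul(Rational(1, 5), Add(2298, Mul(-1, 207))) = Mul(Rational(1, 5), Add(2298, -207)) = Mul(Rational(1, 5), 2091) = Rational(2091, 5) ≈ 418.20)
Mul(Add(E, -1466), Pow(Add(l, 1912), -1)) = Mul(Add(2348, -1466), Pow(Add(Rational(2091, 5), 1912), -1)) = Mul(882, Pow(Rational(11651, 5), -1)) = Mul(882, Rational(5, 11651)) = Rational(4410, 11651)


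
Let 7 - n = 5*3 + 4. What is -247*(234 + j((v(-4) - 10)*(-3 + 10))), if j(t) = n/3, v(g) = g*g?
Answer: -56810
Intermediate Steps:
v(g) = g**2
n = -12 (n = 7 - (5*3 + 4) = 7 - (15 + 4) = 7 - 1*19 = 7 - 19 = -12)
j(t) = -4 (j(t) = -12/3 = -12*1/3 = -4)
-247*(234 + j((v(-4) - 10)*(-3 + 10))) = -247*(234 - 4) = -247*230 = -56810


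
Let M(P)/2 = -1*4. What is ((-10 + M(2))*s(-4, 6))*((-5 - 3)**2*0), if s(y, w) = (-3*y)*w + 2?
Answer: 0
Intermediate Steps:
M(P) = -8 (M(P) = 2*(-1*4) = 2*(-4) = -8)
s(y, w) = 2 - 3*w*y (s(y, w) = -3*w*y + 2 = 2 - 3*w*y)
((-10 + M(2))*s(-4, 6))*((-5 - 3)**2*0) = ((-10 - 8)*(2 - 3*6*(-4)))*((-5 - 3)**2*0) = (-18*(2 + 72))*((-8)**2*0) = (-18*74)*(64*0) = -1332*0 = 0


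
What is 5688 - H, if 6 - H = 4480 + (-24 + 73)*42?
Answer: 12220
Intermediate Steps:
H = -6532 (H = 6 - (4480 + (-24 + 73)*42) = 6 - (4480 + 49*42) = 6 - (4480 + 2058) = 6 - 1*6538 = 6 - 6538 = -6532)
5688 - H = 5688 - 1*(-6532) = 5688 + 6532 = 12220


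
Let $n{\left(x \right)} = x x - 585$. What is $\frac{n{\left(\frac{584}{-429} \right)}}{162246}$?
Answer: $- \frac{15331847}{4265702298} \approx -0.0035942$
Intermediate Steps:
$n{\left(x \right)} = -585 + x^{2}$ ($n{\left(x \right)} = x^{2} - 585 = -585 + x^{2}$)
$\frac{n{\left(\frac{584}{-429} \right)}}{162246} = \frac{-585 + \left(\frac{584}{-429}\right)^{2}}{162246} = \left(-585 + \left(584 \left(- \frac{1}{429}\right)\right)^{2}\right) \frac{1}{162246} = \left(-585 + \left(- \frac{584}{429}\right)^{2}\right) \frac{1}{162246} = \left(-585 + \frac{341056}{184041}\right) \frac{1}{162246} = \left(- \frac{107322929}{184041}\right) \frac{1}{162246} = - \frac{15331847}{4265702298}$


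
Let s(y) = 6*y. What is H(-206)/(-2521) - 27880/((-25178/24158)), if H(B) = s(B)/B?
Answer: 848978237386/31736869 ≈ 26751.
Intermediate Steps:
H(B) = 6 (H(B) = (6*B)/B = 6)
H(-206)/(-2521) - 27880/((-25178/24158)) = 6/(-2521) - 27880/((-25178/24158)) = 6*(-1/2521) - 27880/((-25178*1/24158)) = -6/2521 - 27880/(-12589/12079) = -6/2521 - 27880*(-12079/12589) = -6/2521 + 336762520/12589 = 848978237386/31736869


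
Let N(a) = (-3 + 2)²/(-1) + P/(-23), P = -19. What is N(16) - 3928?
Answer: -90348/23 ≈ -3928.2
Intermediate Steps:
N(a) = -4/23 (N(a) = (-3 + 2)²/(-1) - 19/(-23) = (-1)²*(-1) - 19*(-1/23) = 1*(-1) + 19/23 = -1 + 19/23 = -4/23)
N(16) - 3928 = -4/23 - 3928 = -90348/23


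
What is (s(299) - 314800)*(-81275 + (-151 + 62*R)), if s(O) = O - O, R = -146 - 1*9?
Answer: 28658132800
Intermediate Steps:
R = -155 (R = -146 - 9 = -155)
s(O) = 0
(s(299) - 314800)*(-81275 + (-151 + 62*R)) = (0 - 314800)*(-81275 + (-151 + 62*(-155))) = -314800*(-81275 + (-151 - 9610)) = -314800*(-81275 - 9761) = -314800*(-91036) = 28658132800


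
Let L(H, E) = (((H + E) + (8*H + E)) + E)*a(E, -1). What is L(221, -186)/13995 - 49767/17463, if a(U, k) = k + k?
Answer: -27646973/9051655 ≈ -3.0544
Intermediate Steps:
a(U, k) = 2*k
L(H, E) = -18*H - 6*E (L(H, E) = (((H + E) + (8*H + E)) + E)*(2*(-1)) = (((E + H) + (E + 8*H)) + E)*(-2) = ((2*E + 9*H) + E)*(-2) = (3*E + 9*H)*(-2) = -18*H - 6*E)
L(221, -186)/13995 - 49767/17463 = (-18*221 - 6*(-186))/13995 - 49767/17463 = (-3978 + 1116)*(1/13995) - 49767*1/17463 = -2862*1/13995 - 16589/5821 = -318/1555 - 16589/5821 = -27646973/9051655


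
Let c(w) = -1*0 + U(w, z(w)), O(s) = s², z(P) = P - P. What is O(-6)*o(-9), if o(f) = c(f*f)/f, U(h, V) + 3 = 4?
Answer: -4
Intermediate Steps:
z(P) = 0
U(h, V) = 1 (U(h, V) = -3 + 4 = 1)
c(w) = 1 (c(w) = -1*0 + 1 = 0 + 1 = 1)
o(f) = 1/f
O(-6)*o(-9) = (-6)²/(-9) = 36*(-⅑) = -4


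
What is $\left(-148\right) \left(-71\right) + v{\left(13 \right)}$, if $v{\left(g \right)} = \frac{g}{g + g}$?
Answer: $\frac{21017}{2} \approx 10509.0$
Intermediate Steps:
$v{\left(g \right)} = \frac{1}{2}$ ($v{\left(g \right)} = \frac{g}{2 g} = g \frac{1}{2 g} = \frac{1}{2}$)
$\left(-148\right) \left(-71\right) + v{\left(13 \right)} = \left(-148\right) \left(-71\right) + \frac{1}{2} = 10508 + \frac{1}{2} = \frac{21017}{2}$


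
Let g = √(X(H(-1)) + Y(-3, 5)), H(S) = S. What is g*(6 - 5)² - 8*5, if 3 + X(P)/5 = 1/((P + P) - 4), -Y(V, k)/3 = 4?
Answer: -40 + I*√1002/6 ≈ -40.0 + 5.2757*I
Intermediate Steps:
Y(V, k) = -12 (Y(V, k) = -3*4 = -12)
X(P) = -15 + 5/(-4 + 2*P) (X(P) = -15 + 5/((P + P) - 4) = -15 + 5/(2*P - 4) = -15 + 5/(-4 + 2*P))
g = I*√1002/6 (g = √(5*(13 - 6*(-1))/(2*(-2 - 1)) - 12) = √((5/2)*(13 + 6)/(-3) - 12) = √((5/2)*(-⅓)*19 - 12) = √(-95/6 - 12) = √(-167/6) = I*√1002/6 ≈ 5.2757*I)
g*(6 - 5)² - 8*5 = (I*√1002/6)*(6 - 5)² - 8*5 = (I*√1002/6)*1² - 40 = (I*√1002/6)*1 - 40 = I*√1002/6 - 40 = -40 + I*√1002/6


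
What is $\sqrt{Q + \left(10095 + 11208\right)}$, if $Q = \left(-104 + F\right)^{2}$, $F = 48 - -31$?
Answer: $2 \sqrt{5482} \approx 148.08$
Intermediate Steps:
$F = 79$ ($F = 48 + 31 = 79$)
$Q = 625$ ($Q = \left(-104 + 79\right)^{2} = \left(-25\right)^{2} = 625$)
$\sqrt{Q + \left(10095 + 11208\right)} = \sqrt{625 + \left(10095 + 11208\right)} = \sqrt{625 + 21303} = \sqrt{21928} = 2 \sqrt{5482}$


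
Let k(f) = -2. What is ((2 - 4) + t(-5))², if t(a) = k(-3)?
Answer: 16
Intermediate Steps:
t(a) = -2
((2 - 4) + t(-5))² = ((2 - 4) - 2)² = (-2 - 2)² = (-4)² = 16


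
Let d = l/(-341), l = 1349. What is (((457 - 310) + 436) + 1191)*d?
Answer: -2393126/341 ≈ -7018.0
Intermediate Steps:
d = -1349/341 (d = 1349/(-341) = 1349*(-1/341) = -1349/341 ≈ -3.9560)
(((457 - 310) + 436) + 1191)*d = (((457 - 310) + 436) + 1191)*(-1349/341) = ((147 + 436) + 1191)*(-1349/341) = (583 + 1191)*(-1349/341) = 1774*(-1349/341) = -2393126/341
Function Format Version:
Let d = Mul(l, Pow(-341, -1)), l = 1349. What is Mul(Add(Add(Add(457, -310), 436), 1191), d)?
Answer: Rational(-2393126, 341) ≈ -7018.0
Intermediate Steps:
d = Rational(-1349, 341) (d = Mul(1349, Pow(-341, -1)) = Mul(1349, Rational(-1, 341)) = Rational(-1349, 341) ≈ -3.9560)
Mul(Add(Add(Add(457, -310), 436), 1191), d) = Mul(Add(Add(Add(457, -310), 436), 1191), Rational(-1349, 341)) = Mul(Add(Add(147, 436), 1191), Rational(-1349, 341)) = Mul(Add(583, 1191), Rational(-1349, 341)) = Mul(1774, Rational(-1349, 341)) = Rational(-2393126, 341)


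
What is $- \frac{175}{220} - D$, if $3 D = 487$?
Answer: $- \frac{21533}{132} \approx -163.13$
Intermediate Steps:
$D = \frac{487}{3}$ ($D = \frac{1}{3} \cdot 487 = \frac{487}{3} \approx 162.33$)
$- \frac{175}{220} - D = - \frac{175}{220} - \frac{487}{3} = \left(-175\right) \frac{1}{220} - \frac{487}{3} = - \frac{35}{44} - \frac{487}{3} = - \frac{21533}{132}$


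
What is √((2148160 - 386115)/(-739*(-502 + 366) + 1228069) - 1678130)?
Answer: 3*I*√329119483755863665/1328573 ≈ 1295.4*I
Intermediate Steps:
√((2148160 - 386115)/(-739*(-502 + 366) + 1228069) - 1678130) = √(1762045/(-739*(-136) + 1228069) - 1678130) = √(1762045/(100504 + 1228069) - 1678130) = √(1762045/1328573 - 1678130) = √(-2229516446445/1328573) = 3*I*√329119483755863665/1328573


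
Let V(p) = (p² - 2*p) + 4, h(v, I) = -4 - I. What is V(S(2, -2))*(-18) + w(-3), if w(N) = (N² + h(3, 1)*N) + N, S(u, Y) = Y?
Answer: -195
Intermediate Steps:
V(p) = 4 + p² - 2*p
w(N) = N² - 4*N (w(N) = (N² + (-4 - 1*1)*N) + N = (N² + (-4 - 1)*N) + N = (N² - 5*N) + N = N² - 4*N)
V(S(2, -2))*(-18) + w(-3) = (4 + (-2)² - 2*(-2))*(-18) - 3*(-4 - 3) = (4 + 4 + 4)*(-18) - 3*(-7) = 12*(-18) + 21 = -216 + 21 = -195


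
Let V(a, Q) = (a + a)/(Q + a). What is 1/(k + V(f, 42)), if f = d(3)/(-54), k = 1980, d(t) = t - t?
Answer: 1/1980 ≈ 0.00050505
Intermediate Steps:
d(t) = 0
f = 0 (f = 0/(-54) = 0*(-1/54) = 0)
V(a, Q) = 2*a/(Q + a) (V(a, Q) = (2*a)/(Q + a) = 2*a/(Q + a))
1/(k + V(f, 42)) = 1/(1980 + 2*0/(42 + 0)) = 1/(1980 + 2*0/42) = 1/(1980 + 2*0*(1/42)) = 1/(1980 + 0) = 1/1980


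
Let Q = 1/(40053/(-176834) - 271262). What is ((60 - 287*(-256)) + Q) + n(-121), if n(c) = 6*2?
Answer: 3527786873977350/47968384561 ≈ 73544.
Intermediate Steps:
n(c) = 12
Q = -176834/47968384561 (Q = 1/(40053*(-1/176834) - 271262) = 1/(-40053/176834 - 271262) = 1/(-47968384561/176834) = -176834/47968384561 ≈ -3.6865e-6)
((60 - 287*(-256)) + Q) + n(-121) = ((60 - 287*(-256)) - 176834/47968384561) + 12 = ((60 + 73472) - 176834/47968384561) + 12 = (73532 - 176834/47968384561) + 12 = 3527211253362618/47968384561 + 12 = 3527786873977350/47968384561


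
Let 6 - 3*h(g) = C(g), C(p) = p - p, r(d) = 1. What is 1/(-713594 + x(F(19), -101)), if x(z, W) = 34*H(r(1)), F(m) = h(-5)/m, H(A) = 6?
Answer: -1/713390 ≈ -1.4018e-6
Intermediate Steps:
C(p) = 0
h(g) = 2 (h(g) = 2 - ⅓*0 = 2 + 0 = 2)
F(m) = 2/m
x(z, W) = 204 (x(z, W) = 34*6 = 204)
1/(-713594 + x(F(19), -101)) = 1/(-713594 + 204) = 1/(-713390) = -1/713390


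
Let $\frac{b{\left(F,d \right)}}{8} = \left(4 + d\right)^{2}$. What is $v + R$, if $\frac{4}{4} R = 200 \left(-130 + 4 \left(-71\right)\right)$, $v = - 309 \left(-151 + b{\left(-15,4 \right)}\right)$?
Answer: $-194349$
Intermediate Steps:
$b{\left(F,d \right)} = 8 \left(4 + d\right)^{2}$
$v = -111549$ ($v = - 309 \left(-151 + 8 \left(4 + 4\right)^{2}\right) = - 309 \left(-151 + 8 \cdot 8^{2}\right) = - 309 \left(-151 + 8 \cdot 64\right) = - 309 \left(-151 + 512\right) = \left(-309\right) 361 = -111549$)
$R = -82800$ ($R = 200 \left(-130 + 4 \left(-71\right)\right) = 200 \left(-130 - 284\right) = 200 \left(-414\right) = -82800$)
$v + R = -111549 - 82800 = -194349$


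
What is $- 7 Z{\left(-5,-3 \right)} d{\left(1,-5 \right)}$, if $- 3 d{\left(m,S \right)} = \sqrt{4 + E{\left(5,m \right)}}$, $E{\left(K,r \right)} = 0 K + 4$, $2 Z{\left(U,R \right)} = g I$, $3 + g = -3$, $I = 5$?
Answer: $- 70 \sqrt{2} \approx -98.995$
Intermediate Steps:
$g = -6$ ($g = -3 - 3 = -6$)
$Z{\left(U,R \right)} = -15$ ($Z{\left(U,R \right)} = \frac{\left(-6\right) 5}{2} = \frac{1}{2} \left(-30\right) = -15$)
$E{\left(K,r \right)} = 4$ ($E{\left(K,r \right)} = 0 + 4 = 4$)
$d{\left(m,S \right)} = - \frac{2 \sqrt{2}}{3}$ ($d{\left(m,S \right)} = - \frac{\sqrt{4 + 4}}{3} = - \frac{\sqrt{8}}{3} = - \frac{2 \sqrt{2}}{3}$)
$- 7 Z{\left(-5,-3 \right)} d{\left(1,-5 \right)} = \left(-7\right) \left(-15\right) \left(- \frac{2 \sqrt{2}}{3}\right) = 105 \left(- \frac{2 \sqrt{2}}{3}\right) = - 70 \sqrt{2}$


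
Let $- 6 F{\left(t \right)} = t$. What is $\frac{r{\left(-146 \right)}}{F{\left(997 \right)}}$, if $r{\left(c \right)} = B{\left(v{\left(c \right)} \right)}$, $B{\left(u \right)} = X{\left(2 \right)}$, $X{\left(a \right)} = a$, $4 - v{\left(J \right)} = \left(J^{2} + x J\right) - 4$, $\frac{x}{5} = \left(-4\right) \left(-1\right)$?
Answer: $- \frac{12}{997} \approx -0.012036$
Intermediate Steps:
$F{\left(t \right)} = - \frac{t}{6}$
$x = 20$ ($x = 5 \left(\left(-4\right) \left(-1\right)\right) = 5 \cdot 4 = 20$)
$v{\left(J \right)} = 8 - J^{2} - 20 J$ ($v{\left(J \right)} = 4 - \left(\left(J^{2} + 20 J\right) - 4\right) = 4 - \left(-4 + J^{2} + 20 J\right) = 8 - J^{2} - 20 J$)
$B{\left(u \right)} = 2$
$r{\left(c \right)} = 2$
$\frac{r{\left(-146 \right)}}{F{\left(997 \right)}} = \frac{2}{\left(- \frac{1}{6}\right) 997} = \frac{2}{- \frac{997}{6}} = 2 \left(- \frac{6}{997}\right) = - \frac{12}{997}$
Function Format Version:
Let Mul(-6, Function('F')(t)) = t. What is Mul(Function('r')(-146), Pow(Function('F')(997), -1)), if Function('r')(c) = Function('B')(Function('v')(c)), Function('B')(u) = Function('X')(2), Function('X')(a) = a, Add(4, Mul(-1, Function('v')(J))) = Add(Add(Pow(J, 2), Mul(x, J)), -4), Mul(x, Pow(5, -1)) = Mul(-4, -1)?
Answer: Rational(-12, 997) ≈ -0.012036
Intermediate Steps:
Function('F')(t) = Mul(Rational(-1, 6), t)
x = 20 (x = Mul(5, Mul(-4, -1)) = Mul(5, 4) = 20)
Function('v')(J) = Add(8, Mul(-1, Pow(J, 2)), Mul(-20, J)) (Function('v')(J) = Add(4, Mul(-1, Add(Add(Pow(J, 2), Mul(20, J)), -4))) = Add(4, Mul(-1, Add(-4, Pow(J, 2), Mul(20, J)))) = Add(4, Add(4, Mul(-1, Pow(J, 2)), Mul(-20, J))) = Add(8, Mul(-1, Pow(J, 2)), Mul(-20, J)))
Function('B')(u) = 2
Function('r')(c) = 2
Mul(Function('r')(-146), Pow(Function('F')(997), -1)) = Mul(2, Pow(Mul(Rational(-1, 6), 997), -1)) = Mul(2, Pow(Rational(-997, 6), -1)) = Mul(2, Rational(-6, 997)) = Rational(-12, 997)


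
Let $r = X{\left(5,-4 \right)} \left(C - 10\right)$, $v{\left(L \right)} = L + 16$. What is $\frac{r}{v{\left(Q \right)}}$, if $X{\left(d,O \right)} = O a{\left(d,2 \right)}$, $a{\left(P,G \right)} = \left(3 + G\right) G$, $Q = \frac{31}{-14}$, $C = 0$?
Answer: $\frac{5600}{193} \approx 29.016$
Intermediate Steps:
$Q = - \frac{31}{14}$ ($Q = 31 \left(- \frac{1}{14}\right) = - \frac{31}{14} \approx -2.2143$)
$a{\left(P,G \right)} = G \left(3 + G\right)$
$v{\left(L \right)} = 16 + L$
$X{\left(d,O \right)} = 10 O$ ($X{\left(d,O \right)} = O 2 \left(3 + 2\right) = O 2 \cdot 5 = O 10 = 10 O$)
$r = 400$ ($r = 10 \left(-4\right) \left(0 - 10\right) = \left(-40\right) \left(-10\right) = 400$)
$\frac{r}{v{\left(Q \right)}} = \frac{400}{16 - \frac{31}{14}} = \frac{400}{\frac{193}{14}} = 400 \cdot \frac{14}{193} = \frac{5600}{193}$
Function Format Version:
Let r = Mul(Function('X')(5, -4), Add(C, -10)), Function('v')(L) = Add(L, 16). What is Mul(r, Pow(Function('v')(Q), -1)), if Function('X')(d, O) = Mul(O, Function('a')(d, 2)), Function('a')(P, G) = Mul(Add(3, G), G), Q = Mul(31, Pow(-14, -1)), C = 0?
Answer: Rational(5600, 193) ≈ 29.016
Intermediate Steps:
Q = Rational(-31, 14) (Q = Mul(31, Rational(-1, 14)) = Rational(-31, 14) ≈ -2.2143)
Function('a')(P, G) = Mul(G, Add(3, G))
Function('v')(L) = Add(16, L)
Function('X')(d, O) = Mul(10, O) (Function('X')(d, O) = Mul(O, Mul(2, Add(3, 2))) = Mul(O, Mul(2, 5)) = Mul(O, 10) = Mul(10, O))
r = 400 (r = Mul(Mul(10, -4), Add(0, -10)) = Mul(-40, -10) = 400)
Mul(r, Pow(Function('v')(Q), -1)) = Mul(400, Pow(Add(16, Rational(-31, 14)), -1)) = Mul(400, Pow(Rational(193, 14), -1)) = Mul(400, Rational(14, 193)) = Rational(5600, 193)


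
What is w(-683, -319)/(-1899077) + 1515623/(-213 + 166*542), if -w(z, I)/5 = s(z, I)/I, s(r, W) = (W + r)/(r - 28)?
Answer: 217606964070249983/12887230862448129 ≈ 16.885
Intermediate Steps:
s(r, W) = (W + r)/(-28 + r)
w(z, I) = -5*(I + z)/(I*(-28 + z)) (w(z, I) = -5*(I + z)/(-28 + z)/I = -5*(I + z)/(I*(-28 + z)))
w(-683, -319)/(-1899077) + 1515623/(-213 + 166*542) = (5*(-1*(-319) - 1*(-683))/(-319*(-28 - 683)))/(-1899077) + 1515623/(-213 + 166*542) = (5*(-1/319)*(319 + 683)/(-711))*(-1/1899077) + 1515623/(-213 + 89972) = (5*(-1/319)*(-1/711)*1002)*(-1/1899077) + 1515623/89759 = (1670/75603)*(-1/1899077) + 1515623*(1/89759) = -1670/143575918431 + 1515623/89759 = 217606964070249983/12887230862448129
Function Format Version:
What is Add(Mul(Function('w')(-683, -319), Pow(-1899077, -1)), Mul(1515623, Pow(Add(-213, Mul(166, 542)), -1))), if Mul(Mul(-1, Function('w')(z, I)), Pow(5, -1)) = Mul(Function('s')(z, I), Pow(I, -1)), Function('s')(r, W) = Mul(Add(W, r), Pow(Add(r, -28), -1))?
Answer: Rational(217606964070249983, 12887230862448129) ≈ 16.885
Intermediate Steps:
Function('s')(r, W) = Mul(Pow(Add(-28, r), -1), Add(W, r)) (Function('s')(r, W) = Mul(Add(W, r), Pow(Add(-28, r), -1)) = Mul(Pow(Add(-28, r), -1), Add(W, r)))
Function('w')(z, I) = Mul(-5, Pow(I, -1), Pow(Add(-28, z), -1), Add(I, z)) (Function('w')(z, I) = Mul(-5, Mul(Mul(Pow(Add(-28, z), -1), Add(I, z)), Pow(I, -1))) = Mul(-5, Mul(Pow(I, -1), Pow(Add(-28, z), -1), Add(I, z))) = Mul(-5, Pow(I, -1), Pow(Add(-28, z), -1), Add(I, z)))
Add(Mul(Function('w')(-683, -319), Pow(-1899077, -1)), Mul(1515623, Pow(Add(-213, Mul(166, 542)), -1))) = Add(Mul(Mul(5, Pow(-319, -1), Pow(Add(-28, -683), -1), Add(Mul(-1, -319), Mul(-1, -683))), Pow(-1899077, -1)), Mul(1515623, Pow(Add(-213, Mul(166, 542)), -1))) = Add(Mul(Mul(5, Rational(-1, 319), Pow(-711, -1), Add(319, 683)), Rational(-1, 1899077)), Mul(1515623, Pow(Add(-213, 89972), -1))) = Add(Mul(Mul(5, Rational(-1, 319), Rational(-1, 711), 1002), Rational(-1, 1899077)), Mul(1515623, Pow(89759, -1))) = Add(Mul(Rational(1670, 75603), Rational(-1, 1899077)), Mul(1515623, Rational(1, 89759))) = Add(Rational(-1670, 143575918431), Rational(1515623, 89759)) = Rational(217606964070249983, 12887230862448129)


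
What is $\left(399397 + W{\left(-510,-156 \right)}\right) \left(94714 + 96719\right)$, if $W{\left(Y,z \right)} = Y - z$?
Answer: $76389998619$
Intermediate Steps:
$\left(399397 + W{\left(-510,-156 \right)}\right) \left(94714 + 96719\right) = \left(399397 - 354\right) \left(94714 + 96719\right) = \left(399397 + \left(-510 + 156\right)\right) 191433 = \left(399397 - 354\right) 191433 = 399043 \cdot 191433 = 76389998619$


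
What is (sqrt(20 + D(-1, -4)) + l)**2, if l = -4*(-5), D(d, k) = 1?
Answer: (20 + sqrt(21))**2 ≈ 604.30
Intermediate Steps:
l = 20
(sqrt(20 + D(-1, -4)) + l)**2 = (sqrt(20 + 1) + 20)**2 = (sqrt(21) + 20)**2 = (20 + sqrt(21))**2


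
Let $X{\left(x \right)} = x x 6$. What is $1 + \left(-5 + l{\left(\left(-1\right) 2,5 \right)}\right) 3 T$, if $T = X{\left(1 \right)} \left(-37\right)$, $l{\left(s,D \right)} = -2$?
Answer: $4663$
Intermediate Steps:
$X{\left(x \right)} = 6 x^{2}$ ($X{\left(x \right)} = x^{2} \cdot 6 = 6 x^{2}$)
$T = -222$ ($T = 6 \cdot 1^{2} \left(-37\right) = 6 \cdot 1 \left(-37\right) = 6 \left(-37\right) = -222$)
$1 + \left(-5 + l{\left(\left(-1\right) 2,5 \right)}\right) 3 T = 1 + \left(-5 - 2\right) 3 \left(-222\right) = 1 + \left(-7\right) 3 \left(-222\right) = 1 - -4662 = 1 + 4662 = 4663$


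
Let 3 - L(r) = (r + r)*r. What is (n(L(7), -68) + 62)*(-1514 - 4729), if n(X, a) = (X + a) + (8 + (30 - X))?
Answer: -199776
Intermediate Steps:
L(r) = 3 - 2*r² (L(r) = 3 - (r + r)*r = 3 - 2*r*r = 3 - 2*r²)
n(X, a) = 38 + a (n(X, a) = (X + a) + (38 - X) = 38 + a)
(n(L(7), -68) + 62)*(-1514 - 4729) = ((38 - 68) + 62)*(-1514 - 4729) = (-30 + 62)*(-6243) = 32*(-6243) = -199776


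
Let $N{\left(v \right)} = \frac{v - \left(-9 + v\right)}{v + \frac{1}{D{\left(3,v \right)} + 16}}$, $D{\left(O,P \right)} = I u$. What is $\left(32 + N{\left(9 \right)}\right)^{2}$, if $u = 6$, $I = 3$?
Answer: $\frac{102616900}{94249} \approx 1088.8$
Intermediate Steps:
$D{\left(O,P \right)} = 18$ ($D{\left(O,P \right)} = 3 \cdot 6 = 18$)
$N{\left(v \right)} = \frac{9}{\frac{1}{34} + v}$ ($N{\left(v \right)} = \frac{v - \left(-9 + v\right)}{v + \frac{1}{18 + 16}} = \frac{9}{v + \frac{1}{34}} = \frac{9}{\frac{1}{34} + v}$)
$\left(32 + N{\left(9 \right)}\right)^{2} = \left(32 + \frac{306}{1 + 34 \cdot 9}\right)^{2} = \left(32 + \frac{306}{1 + 306}\right)^{2} = \left(32 + \frac{306}{307}\right)^{2} = \left(\frac{10130}{307}\right)^{2} = \frac{102616900}{94249}$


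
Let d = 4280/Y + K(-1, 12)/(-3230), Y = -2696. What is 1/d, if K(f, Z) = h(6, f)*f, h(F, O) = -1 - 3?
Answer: -544255/864699 ≈ -0.62942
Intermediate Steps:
h(F, O) = -4
K(f, Z) = -4*f
d = -864699/544255 (d = 4280/(-2696) - 4*(-1)/(-3230) = 4280*(-1/2696) + 4*(-1/3230) = -535/337 - 2/1615 = -864699/544255 ≈ -1.5888)
1/d = 1/(-864699/544255) = -544255/864699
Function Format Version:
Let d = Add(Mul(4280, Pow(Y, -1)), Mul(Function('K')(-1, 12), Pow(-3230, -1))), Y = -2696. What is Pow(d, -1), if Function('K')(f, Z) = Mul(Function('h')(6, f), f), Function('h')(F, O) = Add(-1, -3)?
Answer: Rational(-544255, 864699) ≈ -0.62942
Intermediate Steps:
Function('h')(F, O) = -4
Function('K')(f, Z) = Mul(-4, f)
d = Rational(-864699, 544255) (d = Add(Mul(4280, Pow(-2696, -1)), Mul(Mul(-4, -1), Pow(-3230, -1))) = Add(Mul(4280, Rational(-1, 2696)), Mul(4, Rational(-1, 3230))) = Add(Rational(-535, 337), Rational(-2, 1615)) = Rational(-864699, 544255) ≈ -1.5888)
Pow(d, -1) = Pow(Rational(-864699, 544255), -1) = Rational(-544255, 864699)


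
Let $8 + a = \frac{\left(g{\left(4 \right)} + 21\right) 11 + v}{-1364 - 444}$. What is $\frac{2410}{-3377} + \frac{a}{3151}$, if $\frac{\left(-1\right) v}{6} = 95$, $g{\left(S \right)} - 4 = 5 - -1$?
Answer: $- \frac{13777860875}{19238796016} \approx -0.71615$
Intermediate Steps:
$g{\left(S \right)} = 10$ ($g{\left(S \right)} = 4 + \left(5 - -1\right) = 4 + \left(5 + 1\right) = 4 + 6 = 10$)
$v = -570$ ($v = \left(-6\right) 95 = -570$)
$a = - \frac{14235}{1808}$ ($a = -8 + \frac{\left(10 + 21\right) 11 - 570}{-1364 - 444} = -8 + \frac{31 \cdot 11 - 570}{-1808} = -8 + \left(341 - 570\right) \left(- \frac{1}{1808}\right) = -8 - - \frac{229}{1808} = -8 + \frac{229}{1808} = - \frac{14235}{1808} \approx -7.8733$)
$\frac{2410}{-3377} + \frac{a}{3151} = \frac{2410}{-3377} - \frac{14235}{1808 \cdot 3151} = 2410 \left(- \frac{1}{3377}\right) - \frac{14235}{5697008} = - \frac{2410}{3377} - \frac{14235}{5697008} = - \frac{13777860875}{19238796016}$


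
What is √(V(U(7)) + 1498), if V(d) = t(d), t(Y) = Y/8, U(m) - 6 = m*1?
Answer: 3*√2666/4 ≈ 38.725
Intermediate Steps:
U(m) = 6 + m (U(m) = 6 + m*1 = 6 + m)
t(Y) = Y/8 (t(Y) = Y*(⅛) = Y/8)
V(d) = d/8
√(V(U(7)) + 1498) = √((6 + 7)/8 + 1498) = √((⅛)*13 + 1498) = √(13/8 + 1498) = √(11997/8) = 3*√2666/4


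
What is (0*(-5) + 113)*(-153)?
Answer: -17289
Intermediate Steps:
(0*(-5) + 113)*(-153) = (0 + 113)*(-153) = 113*(-153) = -17289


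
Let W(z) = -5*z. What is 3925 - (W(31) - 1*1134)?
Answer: 5214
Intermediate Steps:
3925 - (W(31) - 1*1134) = 3925 - (-5*31 - 1*1134) = 3925 - (-155 - 1134) = 3925 - 1*(-1289) = 3925 + 1289 = 5214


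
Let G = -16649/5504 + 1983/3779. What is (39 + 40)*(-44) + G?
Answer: -72351467355/20799616 ≈ -3478.5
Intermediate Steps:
G = -52002139/20799616 (G = -16649*1/5504 + 1983*(1/3779) = -16649/5504 + 1983/3779 = -52002139/20799616 ≈ -2.5001)
(39 + 40)*(-44) + G = (39 + 40)*(-44) - 52002139/20799616 = 79*(-44) - 52002139/20799616 = -3476 - 52002139/20799616 = -72351467355/20799616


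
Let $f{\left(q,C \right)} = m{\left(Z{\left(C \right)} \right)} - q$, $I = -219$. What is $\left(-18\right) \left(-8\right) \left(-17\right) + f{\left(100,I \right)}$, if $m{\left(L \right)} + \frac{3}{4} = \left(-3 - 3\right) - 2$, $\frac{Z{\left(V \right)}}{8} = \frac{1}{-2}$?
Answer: $- \frac{10227}{4} \approx -2556.8$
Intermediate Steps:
$Z{\left(V \right)} = -4$ ($Z{\left(V \right)} = \frac{8}{-2} = 8 \left(- \frac{1}{2}\right) = -4$)
$m{\left(L \right)} = - \frac{35}{4}$ ($m{\left(L \right)} = - \frac{3}{4} - 8 = - \frac{35}{4}$)
$f{\left(q,C \right)} = - \frac{35}{4} - q$
$\left(-18\right) \left(-8\right) \left(-17\right) + f{\left(100,I \right)} = \left(-18\right) \left(-8\right) \left(-17\right) - \frac{435}{4} = 144 \left(-17\right) - \frac{435}{4} = -2448 - \frac{435}{4} = - \frac{10227}{4}$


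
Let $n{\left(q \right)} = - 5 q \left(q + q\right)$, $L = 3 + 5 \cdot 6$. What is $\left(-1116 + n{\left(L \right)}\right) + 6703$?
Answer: $-5303$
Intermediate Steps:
$L = 33$ ($L = 3 + 30 = 33$)
$n{\left(q \right)} = - 10 q^{2}$ ($n{\left(q \right)} = - 5 q 2 q = - 10 q^{2}$)
$\left(-1116 + n{\left(L \right)}\right) + 6703 = \left(-1116 - 10 \cdot 33^{2}\right) + 6703 = \left(-1116 - 10890\right) + 6703 = -12006 + 6703 = -5303$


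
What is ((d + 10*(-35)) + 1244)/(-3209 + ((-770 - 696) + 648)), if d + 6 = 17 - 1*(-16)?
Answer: -921/4027 ≈ -0.22871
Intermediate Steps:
d = 27 (d = -6 + (17 - 1*(-16)) = -6 + (17 + 16) = -6 + 33 = 27)
((d + 10*(-35)) + 1244)/(-3209 + ((-770 - 696) + 648)) = ((27 + 10*(-35)) + 1244)/(-3209 + ((-770 - 696) + 648)) = ((27 - 350) + 1244)/(-3209 + (-1466 + 648)) = (-323 + 1244)/(-3209 - 818) = 921/(-4027) = 921*(-1/4027) = -921/4027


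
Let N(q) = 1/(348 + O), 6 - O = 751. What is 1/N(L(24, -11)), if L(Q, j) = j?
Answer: -397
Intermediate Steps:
O = -745 (O = 6 - 1*751 = 6 - 751 = -745)
N(q) = -1/397 (N(q) = 1/(348 - 745) = 1/(-397) = -1/397)
1/N(L(24, -11)) = 1/(-1/397) = -397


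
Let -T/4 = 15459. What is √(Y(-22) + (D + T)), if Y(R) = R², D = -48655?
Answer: 3*I*√12223 ≈ 331.67*I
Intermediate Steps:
T = -61836 (T = -4*15459 = -61836)
√(Y(-22) + (D + T)) = √((-22)² + (-48655 - 61836)) = √(484 - 110491) = √(-110007) = 3*I*√12223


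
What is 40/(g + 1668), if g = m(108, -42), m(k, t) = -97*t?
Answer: 20/2871 ≈ 0.0069662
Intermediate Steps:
g = 4074 (g = -97*(-42) = 4074)
40/(g + 1668) = 40/(4074 + 1668) = 40/5742 = 40*(1/5742) = 20/2871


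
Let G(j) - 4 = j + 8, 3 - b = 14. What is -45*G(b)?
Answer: -45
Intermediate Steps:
b = -11 (b = 3 - 1*14 = 3 - 14 = -11)
G(j) = 12 + j (G(j) = 4 + (j + 8) = 4 + (8 + j) = 12 + j)
-45*G(b) = -45*(12 - 11) = -45*1 = -45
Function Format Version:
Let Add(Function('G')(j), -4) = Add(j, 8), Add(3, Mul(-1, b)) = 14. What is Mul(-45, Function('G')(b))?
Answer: -45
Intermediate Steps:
b = -11 (b = Add(3, Mul(-1, 14)) = Add(3, -14) = -11)
Function('G')(j) = Add(12, j) (Function('G')(j) = Add(4, Add(j, 8)) = Add(4, Add(8, j)) = Add(12, j))
Mul(-45, Function('G')(b)) = Mul(-45, Add(12, -11)) = Mul(-45, 1) = -45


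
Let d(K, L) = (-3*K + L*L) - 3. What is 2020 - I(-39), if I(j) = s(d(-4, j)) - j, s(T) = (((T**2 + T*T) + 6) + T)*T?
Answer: -7165502099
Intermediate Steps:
d(K, L) = -3 + L**2 - 3*K (d(K, L) = (-3*K + L**2) - 3 = (L**2 - 3*K) - 3 = -3 + L**2 - 3*K)
s(T) = T*(6 + T + 2*T**2) (s(T) = (((T**2 + T**2) + 6) + T)*T = ((2*T**2 + 6) + T)*T = ((6 + 2*T**2) + T)*T = (6 + T + 2*T**2)*T = T*(6 + T + 2*T**2))
I(j) = -j + (9 + j**2)*(15 + j**2 + 2*(9 + j**2)**2) (I(j) = (-3 + j**2 - 3*(-4))*(6 + (-3 + j**2 - 3*(-4)) + 2*(-3 + j**2 - 3*(-4))**2) - j = (-3 + j**2 + 12)*(6 + (-3 + j**2 + 12) + 2*(-3 + j**2 + 12)**2) - j = (9 + j**2)*(6 + (9 + j**2) + 2*(9 + j**2)**2) - j = (9 + j**2)*(15 + j**2 + 2*(9 + j**2)**2) - j = -j + (9 + j**2)*(15 + j**2 + 2*(9 + j**2)**2))
2020 - I(-39) = 2020 - (1593 - 1*(-39) + 2*(-39)**6 + 55*(-39)**4 + 510*(-39)**2) = 2020 - (1593 + 39 + 2*3518743761 + 55*2313441 + 510*1521) = 2020 - (1593 + 39 + 7037487522 + 127239255 + 775710) = 2020 - 1*7165504119 = 2020 - 7165504119 = -7165502099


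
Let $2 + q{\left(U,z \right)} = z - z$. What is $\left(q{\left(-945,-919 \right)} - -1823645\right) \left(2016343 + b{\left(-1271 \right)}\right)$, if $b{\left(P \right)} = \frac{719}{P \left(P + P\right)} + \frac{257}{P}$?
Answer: $\frac{11880242049220877493}{3230882} \approx 3.6771 \cdot 10^{12}$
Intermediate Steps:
$b{\left(P \right)} = \frac{257}{P} + \frac{719}{2 P^{2}}$ ($b{\left(P \right)} = \frac{719}{P 2 P} + \frac{257}{P} = \frac{719}{2 P^{2}} + \frac{257}{P} = \frac{257}{P} + \frac{719}{2 P^{2}}$)
$q{\left(U,z \right)} = -2$ ($q{\left(U,z \right)} = -2 + \left(z - z\right) = -2 + 0 = -2$)
$\left(q{\left(-945,-919 \right)} - -1823645\right) \left(2016343 + b{\left(-1271 \right)}\right) = \left(-2 - -1823645\right) \left(2016343 + \frac{719 + 514 \left(-1271\right)}{2 \cdot 1615441}\right) = \left(-2 + \left(-451380 + 2275025\right)\right) \left(2016343 + \frac{1}{2} \cdot \frac{1}{1615441} \left(719 - 653294\right)\right) = \left(-2 + 1823645\right) \left(2016343 + \frac{1}{2} \cdot \frac{1}{1615441} \left(-652575\right)\right) = 1823643 \left(2016343 - \frac{652575}{3230882}\right) = 1823643 \cdot \frac{6514565651951}{3230882} = \frac{11880242049220877493}{3230882}$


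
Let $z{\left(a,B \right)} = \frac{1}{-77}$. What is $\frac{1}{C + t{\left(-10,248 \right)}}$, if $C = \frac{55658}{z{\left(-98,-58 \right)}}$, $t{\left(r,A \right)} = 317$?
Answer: $- \frac{1}{4285349} \approx -2.3335 \cdot 10^{-7}$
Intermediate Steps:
$z{\left(a,B \right)} = - \frac{1}{77}$
$C = -4285666$ ($C = \frac{55658}{- \frac{1}{77}} = 55658 \left(-77\right) = -4285666$)
$\frac{1}{C + t{\left(-10,248 \right)}} = \frac{1}{-4285666 + 317} = \frac{1}{-4285349} = - \frac{1}{4285349}$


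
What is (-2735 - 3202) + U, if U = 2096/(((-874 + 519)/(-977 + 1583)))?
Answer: -3377811/355 ≈ -9515.0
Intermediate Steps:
U = -1270176/355 (U = 2096/((-355/606)) = 2096/((-355*1/606)) = 2096/(-355/606) = 2096*(-606/355) = -1270176/355 ≈ -3578.0)
(-2735 - 3202) + U = (-2735 - 3202) - 1270176/355 = -5937 - 1270176/355 = -3377811/355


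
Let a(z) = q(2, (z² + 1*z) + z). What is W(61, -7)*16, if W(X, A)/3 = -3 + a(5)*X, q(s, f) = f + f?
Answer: 204816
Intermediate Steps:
q(s, f) = 2*f
a(z) = 2*z² + 4*z (a(z) = 2*((z² + 1*z) + z) = 2*((z² + z) + z) = 2*((z + z²) + z) = 2*(z² + 2*z) = 2*z² + 4*z)
W(X, A) = -9 + 210*X (W(X, A) = 3*(-3 + (2*5*(2 + 5))*X) = 3*(-3 + (2*5*7)*X) = 3*(-3 + 70*X) = -9 + 210*X)
W(61, -7)*16 = (-9 + 210*61)*16 = (-9 + 12810)*16 = 12801*16 = 204816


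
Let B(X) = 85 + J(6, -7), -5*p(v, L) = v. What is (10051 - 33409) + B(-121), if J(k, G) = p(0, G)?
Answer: -23273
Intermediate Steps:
p(v, L) = -v/5
J(k, G) = 0 (J(k, G) = -⅕*0 = 0)
B(X) = 85 (B(X) = 85 + 0 = 85)
(10051 - 33409) + B(-121) = (10051 - 33409) + 85 = -23358 + 85 = -23273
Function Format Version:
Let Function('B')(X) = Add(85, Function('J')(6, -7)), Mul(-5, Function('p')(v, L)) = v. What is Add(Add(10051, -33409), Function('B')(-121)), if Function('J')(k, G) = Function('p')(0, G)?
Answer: -23273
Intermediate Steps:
Function('p')(v, L) = Mul(Rational(-1, 5), v)
Function('J')(k, G) = 0 (Function('J')(k, G) = Mul(Rational(-1, 5), 0) = 0)
Function('B')(X) = 85 (Function('B')(X) = Add(85, 0) = 85)
Add(Add(10051, -33409), Function('B')(-121)) = Add(Add(10051, -33409), 85) = Add(-23358, 85) = -23273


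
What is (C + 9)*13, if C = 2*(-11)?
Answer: -169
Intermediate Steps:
C = -22
(C + 9)*13 = (-22 + 9)*13 = -13*13 = -169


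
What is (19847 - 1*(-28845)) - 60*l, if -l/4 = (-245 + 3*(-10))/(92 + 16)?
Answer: 432728/9 ≈ 48081.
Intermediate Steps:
l = 275/27 (l = -4*(-245 + 3*(-10))/(92 + 16) = -4*(-245 - 30)/108 = -(-1100)/108 = -4*(-275/108) = 275/27 ≈ 10.185)
(19847 - 1*(-28845)) - 60*l = (19847 - 1*(-28845)) - 60*275/27 = (19847 + 28845) - 5500/9 = 48692 - 5500/9 = 432728/9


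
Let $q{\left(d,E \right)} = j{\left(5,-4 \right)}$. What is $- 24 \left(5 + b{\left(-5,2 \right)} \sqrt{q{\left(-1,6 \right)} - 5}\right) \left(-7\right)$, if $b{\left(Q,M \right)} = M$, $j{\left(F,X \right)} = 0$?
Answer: $840 + 336 i \sqrt{5} \approx 840.0 + 751.32 i$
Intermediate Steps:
$q{\left(d,E \right)} = 0$
$- 24 \left(5 + b{\left(-5,2 \right)} \sqrt{q{\left(-1,6 \right)} - 5}\right) \left(-7\right) = - 24 \left(5 + 2 \sqrt{0 - 5}\right) \left(-7\right) = - 24 \left(5 + 2 \sqrt{-5}\right) \left(-7\right) = - 24 \left(5 + 2 i \sqrt{5}\right) \left(-7\right) = \left(-120 - 48 i \sqrt{5}\right) \left(-7\right) = 840 + 336 i \sqrt{5}$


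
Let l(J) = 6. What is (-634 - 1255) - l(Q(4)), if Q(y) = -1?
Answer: -1895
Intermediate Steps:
(-634 - 1255) - l(Q(4)) = (-634 - 1255) - 1*6 = -1889 - 6 = -1895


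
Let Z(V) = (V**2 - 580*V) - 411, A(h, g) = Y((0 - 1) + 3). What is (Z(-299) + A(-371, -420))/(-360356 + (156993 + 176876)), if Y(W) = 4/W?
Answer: -262412/26487 ≈ -9.9072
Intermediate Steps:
A(h, g) = 2 (A(h, g) = 4/((0 - 1) + 3) = 4/(-1 + 3) = 4/2 = 4*(1/2) = 2)
Z(V) = -411 + V**2 - 580*V
(Z(-299) + A(-371, -420))/(-360356 + (156993 + 176876)) = ((-411 + (-299)**2 - 580*(-299)) + 2)/(-360356 + (156993 + 176876)) = ((-411 + 89401 + 173420) + 2)/(-360356 + 333869) = (262410 + 2)/(-26487) = 262412*(-1/26487) = -262412/26487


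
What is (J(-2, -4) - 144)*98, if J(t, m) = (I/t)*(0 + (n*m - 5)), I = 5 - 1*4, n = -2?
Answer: -14259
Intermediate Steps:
I = 1 (I = 5 - 4 = 1)
J(t, m) = (-5 - 2*m)/t (J(t, m) = (1/t)*(0 + (-2*m - 5)) = (0 + (-5 - 2*m))/t = (-5 - 2*m)/t)
(J(-2, -4) - 144)*98 = ((-5 - 2*(-4))/(-2) - 144)*98 = (-(-5 + 8)/2 - 144)*98 = (-½*3 - 144)*98 = (-3/2 - 144)*98 = -291/2*98 = -14259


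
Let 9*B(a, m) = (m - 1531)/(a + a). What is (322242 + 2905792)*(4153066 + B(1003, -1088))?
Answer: 13446456497321785/1003 ≈ 1.3406e+13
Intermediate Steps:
B(a, m) = (-1531 + m)/(18*a) (B(a, m) = ((m - 1531)/(a + a))/9 = ((-1531 + m)/((2*a)))/9 = ((-1531 + m)*(1/(2*a)))/9 = ((-1531 + m)/(2*a))/9 = (-1531 + m)/(18*a))
(322242 + 2905792)*(4153066 + B(1003, -1088)) = (322242 + 2905792)*(4153066 + (1/18)*(-1531 - 1088)/1003) = 3228034*(4153066 + (1/18)*(1/1003)*(-2619)) = 3228034*(4153066 - 291/2006) = 3228034*(8331050105/2006) = 13446456497321785/1003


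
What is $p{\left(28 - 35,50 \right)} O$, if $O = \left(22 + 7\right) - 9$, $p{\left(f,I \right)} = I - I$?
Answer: $0$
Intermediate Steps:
$p{\left(f,I \right)} = 0$
$O = 20$ ($O = 29 - 9 = 20$)
$p{\left(28 - 35,50 \right)} O = 0 \cdot 20 = 0$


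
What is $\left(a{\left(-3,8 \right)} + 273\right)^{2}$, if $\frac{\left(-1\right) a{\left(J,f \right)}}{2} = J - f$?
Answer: $87025$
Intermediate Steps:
$a{\left(J,f \right)} = - 2 J + 2 f$ ($a{\left(J,f \right)} = - 2 \left(J - f\right) = - 2 J + 2 f$)
$\left(a{\left(-3,8 \right)} + 273\right)^{2} = \left(\left(\left(-2\right) \left(-3\right) + 2 \cdot 8\right) + 273\right)^{2} = \left(\left(6 + 16\right) + 273\right)^{2} = \left(22 + 273\right)^{2} = 295^{2} = 87025$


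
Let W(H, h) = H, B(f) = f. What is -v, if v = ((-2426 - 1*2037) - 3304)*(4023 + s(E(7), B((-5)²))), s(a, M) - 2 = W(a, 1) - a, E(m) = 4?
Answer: 31262175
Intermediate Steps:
s(a, M) = 2 (s(a, M) = 2 + (a - a) = 2 + 0 = 2)
v = -31262175 (v = ((-2426 - 1*2037) - 3304)*(4023 + 2) = ((-2426 - 2037) - 3304)*4025 = (-4463 - 3304)*4025 = -7767*4025 = -31262175)
-v = -1*(-31262175) = 31262175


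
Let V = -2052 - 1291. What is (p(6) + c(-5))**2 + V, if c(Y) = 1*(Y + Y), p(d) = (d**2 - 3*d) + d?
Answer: -3147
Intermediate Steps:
p(d) = d**2 - 2*d
c(Y) = 2*Y (c(Y) = 1*(2*Y) = 2*Y)
V = -3343
(p(6) + c(-5))**2 + V = (6*(-2 + 6) + 2*(-5))**2 - 3343 = (6*4 - 10)**2 - 3343 = (24 - 10)**2 - 3343 = 14**2 - 3343 = 196 - 3343 = -3147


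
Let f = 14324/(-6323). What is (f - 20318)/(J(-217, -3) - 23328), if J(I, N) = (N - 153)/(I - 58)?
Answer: 5888897575/6760387202 ≈ 0.87109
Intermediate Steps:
J(I, N) = (-153 + N)/(-58 + I)
f = -14324/6323 (f = 14324*(-1/6323) = -14324/6323 ≈ -2.2654)
(f - 20318)/(J(-217, -3) - 23328) = (-14324/6323 - 20318)/((-153 - 3)/(-58 - 217) - 23328) = -128485038/(6323*(-156/(-275) - 23328)) = -128485038/(6323*(-1/275*(-156) - 23328)) = -128485038/(6323*(156/275 - 23328)) = -128485038/(6323*(-6415044/275)) = -128485038/6323*(-275/6415044) = 5888897575/6760387202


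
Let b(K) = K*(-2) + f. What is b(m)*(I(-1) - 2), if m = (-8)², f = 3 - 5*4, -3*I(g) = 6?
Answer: 580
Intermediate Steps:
I(g) = -2 (I(g) = -⅓*6 = -2)
f = -17 (f = 3 - 20 = -17)
m = 64
b(K) = -17 - 2*K (b(K) = K*(-2) - 17 = -2*K - 17 = -17 - 2*K)
b(m)*(I(-1) - 2) = (-17 - 2*64)*(-2 - 2) = (-17 - 128)*(-4) = -145*(-4) = 580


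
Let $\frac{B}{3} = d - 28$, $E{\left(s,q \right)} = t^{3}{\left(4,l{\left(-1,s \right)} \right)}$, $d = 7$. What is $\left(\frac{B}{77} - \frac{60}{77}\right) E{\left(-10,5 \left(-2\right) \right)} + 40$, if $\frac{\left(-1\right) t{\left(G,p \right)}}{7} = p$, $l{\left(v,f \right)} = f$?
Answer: $- \frac{6026560}{11} \approx -5.4787 \cdot 10^{5}$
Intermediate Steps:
$t{\left(G,p \right)} = - 7 p$
$E{\left(s,q \right)} = - 343 s^{3}$ ($E{\left(s,q \right)} = \left(- 7 s\right)^{3} = - 343 s^{3}$)
$B = -63$ ($B = 3 \left(7 - 28\right) = 3 \left(-21\right) = -63$)
$\left(\frac{B}{77} - \frac{60}{77}\right) E{\left(-10,5 \left(-2\right) \right)} + 40 = \left(- \frac{63}{77} - \frac{60}{77}\right) \left(- 343 \left(-10\right)^{3}\right) + 40 = \left(\left(-63\right) \frac{1}{77} - \frac{60}{77}\right) \left(\left(-343\right) \left(-1000\right)\right) + 40 = \left(- \frac{9}{11} - \frac{60}{77}\right) 343000 + 40 = \left(- \frac{123}{77}\right) 343000 + 40 = - \frac{6027000}{11} + 40 = - \frac{6026560}{11}$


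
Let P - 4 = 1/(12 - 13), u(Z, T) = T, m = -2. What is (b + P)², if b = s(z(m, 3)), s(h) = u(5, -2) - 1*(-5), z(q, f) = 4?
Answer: 36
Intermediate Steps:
P = 3 (P = 4 + 1/(12 - 13) = 4 + 1/(-1) = 4 - 1 = 3)
s(h) = 3 (s(h) = -2 - 1*(-5) = -2 + 5 = 3)
b = 3
(b + P)² = (3 + 3)² = 6² = 36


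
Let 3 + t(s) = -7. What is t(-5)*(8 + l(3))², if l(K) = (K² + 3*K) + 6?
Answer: -10240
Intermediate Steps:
t(s) = -10 (t(s) = -3 - 7 = -10)
l(K) = 6 + K² + 3*K
t(-5)*(8 + l(3))² = -10*(8 + (6 + 3² + 3*3))² = -10*(8 + (6 + 9 + 9))² = -10*(8 + 24)² = -10*32² = -10*1024 = -10240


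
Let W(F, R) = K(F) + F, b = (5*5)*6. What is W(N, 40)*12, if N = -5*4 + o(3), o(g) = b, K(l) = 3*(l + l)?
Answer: 10920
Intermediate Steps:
K(l) = 6*l (K(l) = 3*(2*l) = 6*l)
b = 150 (b = 25*6 = 150)
o(g) = 150
N = 130 (N = -5*4 + 150 = -20 + 150 = 130)
W(F, R) = 7*F (W(F, R) = 6*F + F = 7*F)
W(N, 40)*12 = (7*130)*12 = 910*12 = 10920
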